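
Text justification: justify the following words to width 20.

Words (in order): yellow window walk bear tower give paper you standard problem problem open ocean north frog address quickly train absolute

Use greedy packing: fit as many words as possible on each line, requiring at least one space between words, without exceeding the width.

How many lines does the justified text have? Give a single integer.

Answer: 7

Derivation:
Line 1: ['yellow', 'window', 'walk'] (min_width=18, slack=2)
Line 2: ['bear', 'tower', 'give'] (min_width=15, slack=5)
Line 3: ['paper', 'you', 'standard'] (min_width=18, slack=2)
Line 4: ['problem', 'problem', 'open'] (min_width=20, slack=0)
Line 5: ['ocean', 'north', 'frog'] (min_width=16, slack=4)
Line 6: ['address', 'quickly'] (min_width=15, slack=5)
Line 7: ['train', 'absolute'] (min_width=14, slack=6)
Total lines: 7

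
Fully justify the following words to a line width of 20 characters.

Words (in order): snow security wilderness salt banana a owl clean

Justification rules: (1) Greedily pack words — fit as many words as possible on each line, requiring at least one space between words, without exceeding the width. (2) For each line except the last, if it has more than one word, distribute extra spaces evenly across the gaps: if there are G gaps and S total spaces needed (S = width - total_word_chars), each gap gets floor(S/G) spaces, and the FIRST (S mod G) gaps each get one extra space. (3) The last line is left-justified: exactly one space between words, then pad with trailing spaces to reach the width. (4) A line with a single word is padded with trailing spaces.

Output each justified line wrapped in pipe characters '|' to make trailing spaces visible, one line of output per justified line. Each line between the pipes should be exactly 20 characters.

Answer: |snow        security|
|wilderness      salt|
|banana a owl clean  |

Derivation:
Line 1: ['snow', 'security'] (min_width=13, slack=7)
Line 2: ['wilderness', 'salt'] (min_width=15, slack=5)
Line 3: ['banana', 'a', 'owl', 'clean'] (min_width=18, slack=2)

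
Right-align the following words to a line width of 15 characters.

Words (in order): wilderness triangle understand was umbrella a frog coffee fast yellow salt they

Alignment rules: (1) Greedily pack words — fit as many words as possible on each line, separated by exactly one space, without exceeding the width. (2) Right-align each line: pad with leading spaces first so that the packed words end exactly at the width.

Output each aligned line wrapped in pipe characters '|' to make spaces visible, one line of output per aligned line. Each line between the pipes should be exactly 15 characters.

Line 1: ['wilderness'] (min_width=10, slack=5)
Line 2: ['triangle'] (min_width=8, slack=7)
Line 3: ['understand', 'was'] (min_width=14, slack=1)
Line 4: ['umbrella', 'a', 'frog'] (min_width=15, slack=0)
Line 5: ['coffee', 'fast'] (min_width=11, slack=4)
Line 6: ['yellow', 'salt'] (min_width=11, slack=4)
Line 7: ['they'] (min_width=4, slack=11)

Answer: |     wilderness|
|       triangle|
| understand was|
|umbrella a frog|
|    coffee fast|
|    yellow salt|
|           they|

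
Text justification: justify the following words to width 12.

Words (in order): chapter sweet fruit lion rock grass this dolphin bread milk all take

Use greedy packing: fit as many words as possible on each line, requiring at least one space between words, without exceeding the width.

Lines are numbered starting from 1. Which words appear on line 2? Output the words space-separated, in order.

Line 1: ['chapter'] (min_width=7, slack=5)
Line 2: ['sweet', 'fruit'] (min_width=11, slack=1)
Line 3: ['lion', 'rock'] (min_width=9, slack=3)
Line 4: ['grass', 'this'] (min_width=10, slack=2)
Line 5: ['dolphin'] (min_width=7, slack=5)
Line 6: ['bread', 'milk'] (min_width=10, slack=2)
Line 7: ['all', 'take'] (min_width=8, slack=4)

Answer: sweet fruit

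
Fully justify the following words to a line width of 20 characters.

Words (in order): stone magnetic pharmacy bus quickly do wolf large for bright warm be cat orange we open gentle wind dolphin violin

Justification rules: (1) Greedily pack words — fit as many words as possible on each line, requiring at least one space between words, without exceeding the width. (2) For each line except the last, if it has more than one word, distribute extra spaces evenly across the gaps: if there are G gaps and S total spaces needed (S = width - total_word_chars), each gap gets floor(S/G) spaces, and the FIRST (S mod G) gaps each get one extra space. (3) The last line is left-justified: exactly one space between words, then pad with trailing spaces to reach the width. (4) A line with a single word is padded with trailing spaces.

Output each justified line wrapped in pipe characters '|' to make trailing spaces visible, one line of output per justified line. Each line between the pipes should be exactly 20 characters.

Answer: |stone       magnetic|
|pharmacy bus quickly|
|do  wolf  large  for|
|bright  warm  be cat|
|orange    we    open|
|gentle  wind dolphin|
|violin              |

Derivation:
Line 1: ['stone', 'magnetic'] (min_width=14, slack=6)
Line 2: ['pharmacy', 'bus', 'quickly'] (min_width=20, slack=0)
Line 3: ['do', 'wolf', 'large', 'for'] (min_width=17, slack=3)
Line 4: ['bright', 'warm', 'be', 'cat'] (min_width=18, slack=2)
Line 5: ['orange', 'we', 'open'] (min_width=14, slack=6)
Line 6: ['gentle', 'wind', 'dolphin'] (min_width=19, slack=1)
Line 7: ['violin'] (min_width=6, slack=14)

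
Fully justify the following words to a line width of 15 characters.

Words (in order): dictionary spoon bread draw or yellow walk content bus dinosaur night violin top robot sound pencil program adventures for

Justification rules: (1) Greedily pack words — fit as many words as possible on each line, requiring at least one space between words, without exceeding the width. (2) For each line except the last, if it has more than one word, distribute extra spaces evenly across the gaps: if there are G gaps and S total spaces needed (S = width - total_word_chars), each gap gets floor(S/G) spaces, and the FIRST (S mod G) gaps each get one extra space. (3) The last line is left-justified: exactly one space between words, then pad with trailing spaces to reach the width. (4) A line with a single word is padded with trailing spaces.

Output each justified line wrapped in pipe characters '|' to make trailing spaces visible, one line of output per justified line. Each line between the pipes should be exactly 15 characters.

Answer: |dictionary     |
|spoon     bread|
|draw  or yellow|
|walk    content|
|bus    dinosaur|
|night    violin|
|top robot sound|
|pencil  program|
|adventures for |

Derivation:
Line 1: ['dictionary'] (min_width=10, slack=5)
Line 2: ['spoon', 'bread'] (min_width=11, slack=4)
Line 3: ['draw', 'or', 'yellow'] (min_width=14, slack=1)
Line 4: ['walk', 'content'] (min_width=12, slack=3)
Line 5: ['bus', 'dinosaur'] (min_width=12, slack=3)
Line 6: ['night', 'violin'] (min_width=12, slack=3)
Line 7: ['top', 'robot', 'sound'] (min_width=15, slack=0)
Line 8: ['pencil', 'program'] (min_width=14, slack=1)
Line 9: ['adventures', 'for'] (min_width=14, slack=1)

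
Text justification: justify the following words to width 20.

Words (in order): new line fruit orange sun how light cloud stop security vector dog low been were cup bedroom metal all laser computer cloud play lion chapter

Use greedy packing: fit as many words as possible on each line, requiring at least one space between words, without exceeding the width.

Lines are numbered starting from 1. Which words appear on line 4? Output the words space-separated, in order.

Line 1: ['new', 'line', 'fruit'] (min_width=14, slack=6)
Line 2: ['orange', 'sun', 'how', 'light'] (min_width=20, slack=0)
Line 3: ['cloud', 'stop', 'security'] (min_width=19, slack=1)
Line 4: ['vector', 'dog', 'low', 'been'] (min_width=19, slack=1)
Line 5: ['were', 'cup', 'bedroom'] (min_width=16, slack=4)
Line 6: ['metal', 'all', 'laser'] (min_width=15, slack=5)
Line 7: ['computer', 'cloud', 'play'] (min_width=19, slack=1)
Line 8: ['lion', 'chapter'] (min_width=12, slack=8)

Answer: vector dog low been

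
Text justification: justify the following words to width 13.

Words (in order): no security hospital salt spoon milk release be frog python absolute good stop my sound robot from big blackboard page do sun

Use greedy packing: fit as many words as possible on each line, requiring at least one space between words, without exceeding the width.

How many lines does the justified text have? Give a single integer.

Line 1: ['no', 'security'] (min_width=11, slack=2)
Line 2: ['hospital', 'salt'] (min_width=13, slack=0)
Line 3: ['spoon', 'milk'] (min_width=10, slack=3)
Line 4: ['release', 'be'] (min_width=10, slack=3)
Line 5: ['frog', 'python'] (min_width=11, slack=2)
Line 6: ['absolute', 'good'] (min_width=13, slack=0)
Line 7: ['stop', 'my', 'sound'] (min_width=13, slack=0)
Line 8: ['robot', 'from'] (min_width=10, slack=3)
Line 9: ['big'] (min_width=3, slack=10)
Line 10: ['blackboard'] (min_width=10, slack=3)
Line 11: ['page', 'do', 'sun'] (min_width=11, slack=2)
Total lines: 11

Answer: 11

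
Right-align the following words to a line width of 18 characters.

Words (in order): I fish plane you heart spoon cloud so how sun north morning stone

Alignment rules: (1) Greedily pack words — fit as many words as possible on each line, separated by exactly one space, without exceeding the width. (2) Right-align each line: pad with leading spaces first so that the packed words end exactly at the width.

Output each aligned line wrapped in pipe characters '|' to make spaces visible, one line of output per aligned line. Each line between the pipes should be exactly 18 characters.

Line 1: ['I', 'fish', 'plane', 'you'] (min_width=16, slack=2)
Line 2: ['heart', 'spoon', 'cloud'] (min_width=17, slack=1)
Line 3: ['so', 'how', 'sun', 'north'] (min_width=16, slack=2)
Line 4: ['morning', 'stone'] (min_width=13, slack=5)

Answer: |  I fish plane you|
| heart spoon cloud|
|  so how sun north|
|     morning stone|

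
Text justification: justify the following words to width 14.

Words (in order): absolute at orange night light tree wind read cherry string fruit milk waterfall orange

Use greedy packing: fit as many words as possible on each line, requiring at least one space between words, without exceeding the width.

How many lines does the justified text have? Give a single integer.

Line 1: ['absolute', 'at'] (min_width=11, slack=3)
Line 2: ['orange', 'night'] (min_width=12, slack=2)
Line 3: ['light', 'tree'] (min_width=10, slack=4)
Line 4: ['wind', 'read'] (min_width=9, slack=5)
Line 5: ['cherry', 'string'] (min_width=13, slack=1)
Line 6: ['fruit', 'milk'] (min_width=10, slack=4)
Line 7: ['waterfall'] (min_width=9, slack=5)
Line 8: ['orange'] (min_width=6, slack=8)
Total lines: 8

Answer: 8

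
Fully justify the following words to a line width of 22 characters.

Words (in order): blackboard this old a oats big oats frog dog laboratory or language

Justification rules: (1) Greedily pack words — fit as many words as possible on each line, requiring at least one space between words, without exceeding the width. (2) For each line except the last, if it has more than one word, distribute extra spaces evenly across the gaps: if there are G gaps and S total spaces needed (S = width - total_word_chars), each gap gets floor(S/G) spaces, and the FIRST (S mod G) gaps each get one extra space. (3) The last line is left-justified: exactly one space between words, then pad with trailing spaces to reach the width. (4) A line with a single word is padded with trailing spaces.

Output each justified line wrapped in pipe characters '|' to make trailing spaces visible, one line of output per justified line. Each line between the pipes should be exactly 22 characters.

Line 1: ['blackboard', 'this', 'old', 'a'] (min_width=21, slack=1)
Line 2: ['oats', 'big', 'oats', 'frog', 'dog'] (min_width=22, slack=0)
Line 3: ['laboratory', 'or', 'language'] (min_width=22, slack=0)

Answer: |blackboard  this old a|
|oats big oats frog dog|
|laboratory or language|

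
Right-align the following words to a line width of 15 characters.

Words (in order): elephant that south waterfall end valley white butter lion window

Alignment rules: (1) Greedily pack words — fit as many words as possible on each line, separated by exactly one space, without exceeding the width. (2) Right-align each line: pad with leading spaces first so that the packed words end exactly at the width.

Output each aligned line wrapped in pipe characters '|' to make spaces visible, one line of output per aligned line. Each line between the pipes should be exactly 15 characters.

Line 1: ['elephant', 'that'] (min_width=13, slack=2)
Line 2: ['south', 'waterfall'] (min_width=15, slack=0)
Line 3: ['end', 'valley'] (min_width=10, slack=5)
Line 4: ['white', 'butter'] (min_width=12, slack=3)
Line 5: ['lion', 'window'] (min_width=11, slack=4)

Answer: |  elephant that|
|south waterfall|
|     end valley|
|   white butter|
|    lion window|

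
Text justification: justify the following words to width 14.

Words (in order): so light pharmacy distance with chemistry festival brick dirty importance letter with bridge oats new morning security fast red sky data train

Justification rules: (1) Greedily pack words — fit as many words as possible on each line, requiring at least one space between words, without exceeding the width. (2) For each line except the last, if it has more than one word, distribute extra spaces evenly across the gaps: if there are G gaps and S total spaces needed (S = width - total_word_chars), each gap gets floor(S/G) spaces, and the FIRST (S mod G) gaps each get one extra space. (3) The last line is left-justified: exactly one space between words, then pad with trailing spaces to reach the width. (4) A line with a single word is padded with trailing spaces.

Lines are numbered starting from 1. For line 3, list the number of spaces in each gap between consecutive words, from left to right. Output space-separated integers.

Answer: 2

Derivation:
Line 1: ['so', 'light'] (min_width=8, slack=6)
Line 2: ['pharmacy'] (min_width=8, slack=6)
Line 3: ['distance', 'with'] (min_width=13, slack=1)
Line 4: ['chemistry'] (min_width=9, slack=5)
Line 5: ['festival', 'brick'] (min_width=14, slack=0)
Line 6: ['dirty'] (min_width=5, slack=9)
Line 7: ['importance'] (min_width=10, slack=4)
Line 8: ['letter', 'with'] (min_width=11, slack=3)
Line 9: ['bridge', 'oats'] (min_width=11, slack=3)
Line 10: ['new', 'morning'] (min_width=11, slack=3)
Line 11: ['security', 'fast'] (min_width=13, slack=1)
Line 12: ['red', 'sky', 'data'] (min_width=12, slack=2)
Line 13: ['train'] (min_width=5, slack=9)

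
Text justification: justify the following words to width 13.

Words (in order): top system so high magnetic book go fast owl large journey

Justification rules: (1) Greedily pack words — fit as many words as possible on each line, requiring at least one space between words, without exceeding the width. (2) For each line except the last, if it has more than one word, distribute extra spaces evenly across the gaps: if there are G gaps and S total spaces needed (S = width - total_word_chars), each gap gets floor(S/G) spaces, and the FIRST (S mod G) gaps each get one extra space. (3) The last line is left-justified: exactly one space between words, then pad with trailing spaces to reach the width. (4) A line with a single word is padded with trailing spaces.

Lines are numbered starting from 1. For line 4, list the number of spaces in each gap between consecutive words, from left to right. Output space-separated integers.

Line 1: ['top', 'system', 'so'] (min_width=13, slack=0)
Line 2: ['high', 'magnetic'] (min_width=13, slack=0)
Line 3: ['book', 'go', 'fast'] (min_width=12, slack=1)
Line 4: ['owl', 'large'] (min_width=9, slack=4)
Line 5: ['journey'] (min_width=7, slack=6)

Answer: 5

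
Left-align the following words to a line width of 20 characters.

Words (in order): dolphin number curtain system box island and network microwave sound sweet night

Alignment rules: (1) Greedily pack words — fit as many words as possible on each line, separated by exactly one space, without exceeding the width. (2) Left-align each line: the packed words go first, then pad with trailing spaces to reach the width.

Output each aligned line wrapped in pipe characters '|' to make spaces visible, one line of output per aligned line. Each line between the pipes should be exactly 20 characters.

Line 1: ['dolphin', 'number'] (min_width=14, slack=6)
Line 2: ['curtain', 'system', 'box'] (min_width=18, slack=2)
Line 3: ['island', 'and', 'network'] (min_width=18, slack=2)
Line 4: ['microwave', 'sound'] (min_width=15, slack=5)
Line 5: ['sweet', 'night'] (min_width=11, slack=9)

Answer: |dolphin number      |
|curtain system box  |
|island and network  |
|microwave sound     |
|sweet night         |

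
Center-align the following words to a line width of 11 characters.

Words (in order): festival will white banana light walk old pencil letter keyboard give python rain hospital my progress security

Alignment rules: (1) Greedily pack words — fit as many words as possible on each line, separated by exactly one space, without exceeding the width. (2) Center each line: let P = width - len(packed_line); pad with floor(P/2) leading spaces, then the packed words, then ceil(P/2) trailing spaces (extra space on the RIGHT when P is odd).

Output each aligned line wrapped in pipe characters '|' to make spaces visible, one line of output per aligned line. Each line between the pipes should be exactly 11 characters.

Line 1: ['festival'] (min_width=8, slack=3)
Line 2: ['will', 'white'] (min_width=10, slack=1)
Line 3: ['banana'] (min_width=6, slack=5)
Line 4: ['light', 'walk'] (min_width=10, slack=1)
Line 5: ['old', 'pencil'] (min_width=10, slack=1)
Line 6: ['letter'] (min_width=6, slack=5)
Line 7: ['keyboard'] (min_width=8, slack=3)
Line 8: ['give', 'python'] (min_width=11, slack=0)
Line 9: ['rain'] (min_width=4, slack=7)
Line 10: ['hospital', 'my'] (min_width=11, slack=0)
Line 11: ['progress'] (min_width=8, slack=3)
Line 12: ['security'] (min_width=8, slack=3)

Answer: | festival  |
|will white |
|  banana   |
|light walk |
|old pencil |
|  letter   |
| keyboard  |
|give python|
|   rain    |
|hospital my|
| progress  |
| security  |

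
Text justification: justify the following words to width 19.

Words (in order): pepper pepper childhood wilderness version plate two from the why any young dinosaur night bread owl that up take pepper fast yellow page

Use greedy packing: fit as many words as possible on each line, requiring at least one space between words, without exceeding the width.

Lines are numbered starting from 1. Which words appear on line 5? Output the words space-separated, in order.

Line 1: ['pepper', 'pepper'] (min_width=13, slack=6)
Line 2: ['childhood'] (min_width=9, slack=10)
Line 3: ['wilderness', 'version'] (min_width=18, slack=1)
Line 4: ['plate', 'two', 'from', 'the'] (min_width=18, slack=1)
Line 5: ['why', 'any', 'young'] (min_width=13, slack=6)
Line 6: ['dinosaur', 'night'] (min_width=14, slack=5)
Line 7: ['bread', 'owl', 'that', 'up'] (min_width=17, slack=2)
Line 8: ['take', 'pepper', 'fast'] (min_width=16, slack=3)
Line 9: ['yellow', 'page'] (min_width=11, slack=8)

Answer: why any young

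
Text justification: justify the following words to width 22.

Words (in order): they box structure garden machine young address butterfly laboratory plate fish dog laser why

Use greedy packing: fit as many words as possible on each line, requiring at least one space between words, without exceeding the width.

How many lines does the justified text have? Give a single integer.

Line 1: ['they', 'box', 'structure'] (min_width=18, slack=4)
Line 2: ['garden', 'machine', 'young'] (min_width=20, slack=2)
Line 3: ['address', 'butterfly'] (min_width=17, slack=5)
Line 4: ['laboratory', 'plate', 'fish'] (min_width=21, slack=1)
Line 5: ['dog', 'laser', 'why'] (min_width=13, slack=9)
Total lines: 5

Answer: 5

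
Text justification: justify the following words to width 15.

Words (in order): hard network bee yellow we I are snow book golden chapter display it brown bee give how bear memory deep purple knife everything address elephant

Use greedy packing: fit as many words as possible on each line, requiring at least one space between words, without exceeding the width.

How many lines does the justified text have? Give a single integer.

Answer: 12

Derivation:
Line 1: ['hard', 'network'] (min_width=12, slack=3)
Line 2: ['bee', 'yellow', 'we', 'I'] (min_width=15, slack=0)
Line 3: ['are', 'snow', 'book'] (min_width=13, slack=2)
Line 4: ['golden', 'chapter'] (min_width=14, slack=1)
Line 5: ['display', 'it'] (min_width=10, slack=5)
Line 6: ['brown', 'bee', 'give'] (min_width=14, slack=1)
Line 7: ['how', 'bear', 'memory'] (min_width=15, slack=0)
Line 8: ['deep', 'purple'] (min_width=11, slack=4)
Line 9: ['knife'] (min_width=5, slack=10)
Line 10: ['everything'] (min_width=10, slack=5)
Line 11: ['address'] (min_width=7, slack=8)
Line 12: ['elephant'] (min_width=8, slack=7)
Total lines: 12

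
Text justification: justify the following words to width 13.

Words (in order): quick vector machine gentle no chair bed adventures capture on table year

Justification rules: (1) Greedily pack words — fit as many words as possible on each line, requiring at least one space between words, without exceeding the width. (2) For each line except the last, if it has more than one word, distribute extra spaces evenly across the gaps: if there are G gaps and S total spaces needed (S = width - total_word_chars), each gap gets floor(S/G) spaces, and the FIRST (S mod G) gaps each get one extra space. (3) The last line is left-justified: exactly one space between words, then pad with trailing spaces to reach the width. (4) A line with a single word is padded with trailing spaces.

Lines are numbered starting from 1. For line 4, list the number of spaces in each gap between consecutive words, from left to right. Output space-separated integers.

Answer: 5

Derivation:
Line 1: ['quick', 'vector'] (min_width=12, slack=1)
Line 2: ['machine'] (min_width=7, slack=6)
Line 3: ['gentle', 'no'] (min_width=9, slack=4)
Line 4: ['chair', 'bed'] (min_width=9, slack=4)
Line 5: ['adventures'] (min_width=10, slack=3)
Line 6: ['capture', 'on'] (min_width=10, slack=3)
Line 7: ['table', 'year'] (min_width=10, slack=3)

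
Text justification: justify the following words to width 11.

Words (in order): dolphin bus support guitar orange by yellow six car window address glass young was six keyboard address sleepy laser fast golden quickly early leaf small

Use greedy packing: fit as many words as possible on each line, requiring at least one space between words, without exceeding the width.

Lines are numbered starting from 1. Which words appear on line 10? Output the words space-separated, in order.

Answer: keyboard

Derivation:
Line 1: ['dolphin', 'bus'] (min_width=11, slack=0)
Line 2: ['support'] (min_width=7, slack=4)
Line 3: ['guitar'] (min_width=6, slack=5)
Line 4: ['orange', 'by'] (min_width=9, slack=2)
Line 5: ['yellow', 'six'] (min_width=10, slack=1)
Line 6: ['car', 'window'] (min_width=10, slack=1)
Line 7: ['address'] (min_width=7, slack=4)
Line 8: ['glass', 'young'] (min_width=11, slack=0)
Line 9: ['was', 'six'] (min_width=7, slack=4)
Line 10: ['keyboard'] (min_width=8, slack=3)
Line 11: ['address'] (min_width=7, slack=4)
Line 12: ['sleepy'] (min_width=6, slack=5)
Line 13: ['laser', 'fast'] (min_width=10, slack=1)
Line 14: ['golden'] (min_width=6, slack=5)
Line 15: ['quickly'] (min_width=7, slack=4)
Line 16: ['early', 'leaf'] (min_width=10, slack=1)
Line 17: ['small'] (min_width=5, slack=6)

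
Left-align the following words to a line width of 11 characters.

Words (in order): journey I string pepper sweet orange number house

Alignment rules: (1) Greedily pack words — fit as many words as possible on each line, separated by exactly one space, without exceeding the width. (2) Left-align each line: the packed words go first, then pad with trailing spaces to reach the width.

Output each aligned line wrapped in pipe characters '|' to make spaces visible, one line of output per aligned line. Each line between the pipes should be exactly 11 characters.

Answer: |journey I  |
|string     |
|pepper     |
|sweet      |
|orange     |
|number     |
|house      |

Derivation:
Line 1: ['journey', 'I'] (min_width=9, slack=2)
Line 2: ['string'] (min_width=6, slack=5)
Line 3: ['pepper'] (min_width=6, slack=5)
Line 4: ['sweet'] (min_width=5, slack=6)
Line 5: ['orange'] (min_width=6, slack=5)
Line 6: ['number'] (min_width=6, slack=5)
Line 7: ['house'] (min_width=5, slack=6)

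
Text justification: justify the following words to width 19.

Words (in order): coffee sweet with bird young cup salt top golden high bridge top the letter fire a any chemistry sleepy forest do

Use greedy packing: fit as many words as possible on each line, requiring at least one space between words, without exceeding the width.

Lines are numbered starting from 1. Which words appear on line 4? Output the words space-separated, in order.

Line 1: ['coffee', 'sweet', 'with'] (min_width=17, slack=2)
Line 2: ['bird', 'young', 'cup', 'salt'] (min_width=19, slack=0)
Line 3: ['top', 'golden', 'high'] (min_width=15, slack=4)
Line 4: ['bridge', 'top', 'the'] (min_width=14, slack=5)
Line 5: ['letter', 'fire', 'a', 'any'] (min_width=17, slack=2)
Line 6: ['chemistry', 'sleepy'] (min_width=16, slack=3)
Line 7: ['forest', 'do'] (min_width=9, slack=10)

Answer: bridge top the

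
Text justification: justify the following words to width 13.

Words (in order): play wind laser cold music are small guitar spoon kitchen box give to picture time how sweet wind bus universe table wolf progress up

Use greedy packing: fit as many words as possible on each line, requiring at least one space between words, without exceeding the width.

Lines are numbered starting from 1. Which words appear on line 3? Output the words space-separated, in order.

Line 1: ['play', 'wind'] (min_width=9, slack=4)
Line 2: ['laser', 'cold'] (min_width=10, slack=3)
Line 3: ['music', 'are'] (min_width=9, slack=4)
Line 4: ['small', 'guitar'] (min_width=12, slack=1)
Line 5: ['spoon', 'kitchen'] (min_width=13, slack=0)
Line 6: ['box', 'give', 'to'] (min_width=11, slack=2)
Line 7: ['picture', 'time'] (min_width=12, slack=1)
Line 8: ['how', 'sweet'] (min_width=9, slack=4)
Line 9: ['wind', 'bus'] (min_width=8, slack=5)
Line 10: ['universe'] (min_width=8, slack=5)
Line 11: ['table', 'wolf'] (min_width=10, slack=3)
Line 12: ['progress', 'up'] (min_width=11, slack=2)

Answer: music are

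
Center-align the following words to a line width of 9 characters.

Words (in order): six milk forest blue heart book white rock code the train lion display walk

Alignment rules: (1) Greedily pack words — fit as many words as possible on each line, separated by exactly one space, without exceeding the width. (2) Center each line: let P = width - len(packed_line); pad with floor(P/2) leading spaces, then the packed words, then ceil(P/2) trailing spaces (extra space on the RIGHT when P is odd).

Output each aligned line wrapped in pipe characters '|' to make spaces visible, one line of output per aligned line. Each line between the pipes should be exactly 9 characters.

Answer: |six milk |
| forest  |
|  blue   |
|  heart  |
|  book   |
|  white  |
|rock code|
|the train|
|  lion   |
| display |
|  walk   |

Derivation:
Line 1: ['six', 'milk'] (min_width=8, slack=1)
Line 2: ['forest'] (min_width=6, slack=3)
Line 3: ['blue'] (min_width=4, slack=5)
Line 4: ['heart'] (min_width=5, slack=4)
Line 5: ['book'] (min_width=4, slack=5)
Line 6: ['white'] (min_width=5, slack=4)
Line 7: ['rock', 'code'] (min_width=9, slack=0)
Line 8: ['the', 'train'] (min_width=9, slack=0)
Line 9: ['lion'] (min_width=4, slack=5)
Line 10: ['display'] (min_width=7, slack=2)
Line 11: ['walk'] (min_width=4, slack=5)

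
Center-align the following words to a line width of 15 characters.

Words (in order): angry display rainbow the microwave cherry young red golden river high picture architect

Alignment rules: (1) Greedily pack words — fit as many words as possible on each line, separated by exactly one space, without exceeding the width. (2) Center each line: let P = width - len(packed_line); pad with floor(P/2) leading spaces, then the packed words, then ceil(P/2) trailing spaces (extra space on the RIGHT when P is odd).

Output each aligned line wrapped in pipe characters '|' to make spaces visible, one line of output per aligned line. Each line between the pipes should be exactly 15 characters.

Answer: | angry display |
|  rainbow the  |
|   microwave   |
| cherry young  |
|  red golden   |
|  river high   |
|    picture    |
|   architect   |

Derivation:
Line 1: ['angry', 'display'] (min_width=13, slack=2)
Line 2: ['rainbow', 'the'] (min_width=11, slack=4)
Line 3: ['microwave'] (min_width=9, slack=6)
Line 4: ['cherry', 'young'] (min_width=12, slack=3)
Line 5: ['red', 'golden'] (min_width=10, slack=5)
Line 6: ['river', 'high'] (min_width=10, slack=5)
Line 7: ['picture'] (min_width=7, slack=8)
Line 8: ['architect'] (min_width=9, slack=6)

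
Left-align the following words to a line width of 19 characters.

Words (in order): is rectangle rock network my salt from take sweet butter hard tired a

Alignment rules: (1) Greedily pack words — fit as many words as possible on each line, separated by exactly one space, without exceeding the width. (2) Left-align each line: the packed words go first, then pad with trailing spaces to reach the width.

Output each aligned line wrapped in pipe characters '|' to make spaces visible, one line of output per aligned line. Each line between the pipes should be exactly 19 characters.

Line 1: ['is', 'rectangle', 'rock'] (min_width=17, slack=2)
Line 2: ['network', 'my', 'salt'] (min_width=15, slack=4)
Line 3: ['from', 'take', 'sweet'] (min_width=15, slack=4)
Line 4: ['butter', 'hard', 'tired', 'a'] (min_width=19, slack=0)

Answer: |is rectangle rock  |
|network my salt    |
|from take sweet    |
|butter hard tired a|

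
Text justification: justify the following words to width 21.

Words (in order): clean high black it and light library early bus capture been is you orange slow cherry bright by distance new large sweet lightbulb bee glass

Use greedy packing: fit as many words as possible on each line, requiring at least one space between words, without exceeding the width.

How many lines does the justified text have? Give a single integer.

Answer: 8

Derivation:
Line 1: ['clean', 'high', 'black', 'it'] (min_width=19, slack=2)
Line 2: ['and', 'light', 'library'] (min_width=17, slack=4)
Line 3: ['early', 'bus', 'capture'] (min_width=17, slack=4)
Line 4: ['been', 'is', 'you', 'orange'] (min_width=18, slack=3)
Line 5: ['slow', 'cherry', 'bright', 'by'] (min_width=21, slack=0)
Line 6: ['distance', 'new', 'large'] (min_width=18, slack=3)
Line 7: ['sweet', 'lightbulb', 'bee'] (min_width=19, slack=2)
Line 8: ['glass'] (min_width=5, slack=16)
Total lines: 8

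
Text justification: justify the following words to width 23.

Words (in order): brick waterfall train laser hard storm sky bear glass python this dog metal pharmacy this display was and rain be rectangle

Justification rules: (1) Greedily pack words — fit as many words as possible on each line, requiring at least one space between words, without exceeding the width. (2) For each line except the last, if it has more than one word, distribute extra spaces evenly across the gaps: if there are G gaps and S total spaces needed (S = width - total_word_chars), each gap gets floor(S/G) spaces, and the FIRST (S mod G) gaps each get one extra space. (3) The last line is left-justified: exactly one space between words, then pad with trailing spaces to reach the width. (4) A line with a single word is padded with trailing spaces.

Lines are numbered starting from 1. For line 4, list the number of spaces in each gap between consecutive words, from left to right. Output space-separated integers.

Answer: 1 1 1

Derivation:
Line 1: ['brick', 'waterfall', 'train'] (min_width=21, slack=2)
Line 2: ['laser', 'hard', 'storm', 'sky'] (min_width=20, slack=3)
Line 3: ['bear', 'glass', 'python', 'this'] (min_width=22, slack=1)
Line 4: ['dog', 'metal', 'pharmacy', 'this'] (min_width=23, slack=0)
Line 5: ['display', 'was', 'and', 'rain', 'be'] (min_width=23, slack=0)
Line 6: ['rectangle'] (min_width=9, slack=14)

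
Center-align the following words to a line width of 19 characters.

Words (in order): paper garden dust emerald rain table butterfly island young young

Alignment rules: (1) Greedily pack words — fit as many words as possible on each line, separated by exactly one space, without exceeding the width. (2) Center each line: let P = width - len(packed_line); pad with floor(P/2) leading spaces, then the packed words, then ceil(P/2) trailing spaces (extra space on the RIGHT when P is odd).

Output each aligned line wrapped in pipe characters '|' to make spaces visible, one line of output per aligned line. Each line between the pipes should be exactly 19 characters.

Line 1: ['paper', 'garden', 'dust'] (min_width=17, slack=2)
Line 2: ['emerald', 'rain', 'table'] (min_width=18, slack=1)
Line 3: ['butterfly', 'island'] (min_width=16, slack=3)
Line 4: ['young', 'young'] (min_width=11, slack=8)

Answer: | paper garden dust |
|emerald rain table |
| butterfly island  |
|    young young    |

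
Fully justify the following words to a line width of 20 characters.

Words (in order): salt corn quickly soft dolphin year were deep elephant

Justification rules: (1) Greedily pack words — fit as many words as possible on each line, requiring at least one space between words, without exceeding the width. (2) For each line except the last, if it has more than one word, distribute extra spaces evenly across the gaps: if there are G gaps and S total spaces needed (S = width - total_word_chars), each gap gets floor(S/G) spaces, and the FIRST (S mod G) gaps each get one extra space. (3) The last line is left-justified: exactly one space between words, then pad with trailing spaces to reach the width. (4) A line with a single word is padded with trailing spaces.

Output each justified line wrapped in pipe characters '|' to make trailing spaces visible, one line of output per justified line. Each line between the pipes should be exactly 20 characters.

Answer: |salt   corn  quickly|
|soft   dolphin  year|
|were deep elephant  |

Derivation:
Line 1: ['salt', 'corn', 'quickly'] (min_width=17, slack=3)
Line 2: ['soft', 'dolphin', 'year'] (min_width=17, slack=3)
Line 3: ['were', 'deep', 'elephant'] (min_width=18, slack=2)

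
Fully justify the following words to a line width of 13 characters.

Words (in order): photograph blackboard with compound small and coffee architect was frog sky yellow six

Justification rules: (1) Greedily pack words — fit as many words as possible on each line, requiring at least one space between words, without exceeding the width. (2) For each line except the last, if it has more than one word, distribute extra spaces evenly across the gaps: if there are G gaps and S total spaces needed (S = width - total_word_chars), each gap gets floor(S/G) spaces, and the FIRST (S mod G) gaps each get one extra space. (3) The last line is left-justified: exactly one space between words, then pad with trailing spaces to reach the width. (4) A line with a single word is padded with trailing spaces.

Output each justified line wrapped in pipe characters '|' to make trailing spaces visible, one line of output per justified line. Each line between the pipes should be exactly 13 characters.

Answer: |photograph   |
|blackboard   |
|with compound|
|small     and|
|coffee       |
|architect was|
|frog      sky|
|yellow six   |

Derivation:
Line 1: ['photograph'] (min_width=10, slack=3)
Line 2: ['blackboard'] (min_width=10, slack=3)
Line 3: ['with', 'compound'] (min_width=13, slack=0)
Line 4: ['small', 'and'] (min_width=9, slack=4)
Line 5: ['coffee'] (min_width=6, slack=7)
Line 6: ['architect', 'was'] (min_width=13, slack=0)
Line 7: ['frog', 'sky'] (min_width=8, slack=5)
Line 8: ['yellow', 'six'] (min_width=10, slack=3)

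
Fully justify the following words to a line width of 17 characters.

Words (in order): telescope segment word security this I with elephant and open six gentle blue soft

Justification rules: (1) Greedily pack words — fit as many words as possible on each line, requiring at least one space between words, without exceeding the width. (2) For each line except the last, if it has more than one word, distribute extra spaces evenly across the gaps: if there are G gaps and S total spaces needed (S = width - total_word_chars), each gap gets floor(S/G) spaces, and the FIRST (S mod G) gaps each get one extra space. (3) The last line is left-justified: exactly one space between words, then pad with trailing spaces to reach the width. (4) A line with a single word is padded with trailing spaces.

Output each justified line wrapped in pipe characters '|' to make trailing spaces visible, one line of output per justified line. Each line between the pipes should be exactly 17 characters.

Answer: |telescope segment|
|word     security|
|this    I    with|
|elephant and open|
|six  gentle  blue|
|soft             |

Derivation:
Line 1: ['telescope', 'segment'] (min_width=17, slack=0)
Line 2: ['word', 'security'] (min_width=13, slack=4)
Line 3: ['this', 'I', 'with'] (min_width=11, slack=6)
Line 4: ['elephant', 'and', 'open'] (min_width=17, slack=0)
Line 5: ['six', 'gentle', 'blue'] (min_width=15, slack=2)
Line 6: ['soft'] (min_width=4, slack=13)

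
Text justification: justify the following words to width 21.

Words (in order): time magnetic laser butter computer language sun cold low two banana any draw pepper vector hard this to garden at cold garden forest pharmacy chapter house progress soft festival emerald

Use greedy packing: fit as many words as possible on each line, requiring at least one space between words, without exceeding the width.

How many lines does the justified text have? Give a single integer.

Answer: 10

Derivation:
Line 1: ['time', 'magnetic', 'laser'] (min_width=19, slack=2)
Line 2: ['butter', 'computer'] (min_width=15, slack=6)
Line 3: ['language', 'sun', 'cold', 'low'] (min_width=21, slack=0)
Line 4: ['two', 'banana', 'any', 'draw'] (min_width=19, slack=2)
Line 5: ['pepper', 'vector', 'hard'] (min_width=18, slack=3)
Line 6: ['this', 'to', 'garden', 'at'] (min_width=17, slack=4)
Line 7: ['cold', 'garden', 'forest'] (min_width=18, slack=3)
Line 8: ['pharmacy', 'chapter'] (min_width=16, slack=5)
Line 9: ['house', 'progress', 'soft'] (min_width=19, slack=2)
Line 10: ['festival', 'emerald'] (min_width=16, slack=5)
Total lines: 10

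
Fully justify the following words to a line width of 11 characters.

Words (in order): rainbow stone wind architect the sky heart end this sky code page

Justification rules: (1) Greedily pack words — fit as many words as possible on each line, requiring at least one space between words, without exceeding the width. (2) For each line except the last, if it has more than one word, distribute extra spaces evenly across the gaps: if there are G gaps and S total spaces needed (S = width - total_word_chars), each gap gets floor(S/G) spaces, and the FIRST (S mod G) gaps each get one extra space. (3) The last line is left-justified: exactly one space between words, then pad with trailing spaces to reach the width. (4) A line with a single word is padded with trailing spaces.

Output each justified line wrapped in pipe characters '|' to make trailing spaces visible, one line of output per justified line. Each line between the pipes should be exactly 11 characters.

Line 1: ['rainbow'] (min_width=7, slack=4)
Line 2: ['stone', 'wind'] (min_width=10, slack=1)
Line 3: ['architect'] (min_width=9, slack=2)
Line 4: ['the', 'sky'] (min_width=7, slack=4)
Line 5: ['heart', 'end'] (min_width=9, slack=2)
Line 6: ['this', 'sky'] (min_width=8, slack=3)
Line 7: ['code', 'page'] (min_width=9, slack=2)

Answer: |rainbow    |
|stone  wind|
|architect  |
|the     sky|
|heart   end|
|this    sky|
|code page  |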